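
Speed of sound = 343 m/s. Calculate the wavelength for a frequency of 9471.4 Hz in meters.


Given values:
  c = 343 m/s, f = 9471.4 Hz
Formula: lambda = c / f
lambda = 343 / 9471.4
lambda = 0.0362

0.0362 m


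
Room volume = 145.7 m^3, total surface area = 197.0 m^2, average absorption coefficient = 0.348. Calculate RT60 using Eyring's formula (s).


Given values:
  V = 145.7 m^3, S = 197.0 m^2, alpha = 0.348
Formula: RT60 = 0.161 * V / (-S * ln(1 - alpha))
Compute ln(1 - 0.348) = ln(0.652) = -0.427711
Denominator: -197.0 * -0.427711 = 84.2591
Numerator: 0.161 * 145.7 = 23.4577
RT60 = 23.4577 / 84.2591 = 0.278

0.278 s


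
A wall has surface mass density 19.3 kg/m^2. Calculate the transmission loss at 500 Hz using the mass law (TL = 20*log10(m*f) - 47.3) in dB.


Given values:
  m = 19.3 kg/m^2, f = 500 Hz
Formula: TL = 20 * log10(m * f) - 47.3
Compute m * f = 19.3 * 500 = 9650.0
Compute log10(9650.0) = 3.984527
Compute 20 * 3.984527 = 79.6905
TL = 79.6905 - 47.3 = 32.39

32.39 dB


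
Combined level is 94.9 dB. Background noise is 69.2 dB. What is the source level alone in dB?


Given values:
  L_total = 94.9 dB, L_bg = 69.2 dB
Formula: L_source = 10 * log10(10^(L_total/10) - 10^(L_bg/10))
Convert to linear:
  10^(94.9/10) = 3090295432.5136
  10^(69.2/10) = 8317637.711
Difference: 3090295432.5136 - 8317637.711 = 3081977794.8026
L_source = 10 * log10(3081977794.8026) = 94.89

94.89 dB


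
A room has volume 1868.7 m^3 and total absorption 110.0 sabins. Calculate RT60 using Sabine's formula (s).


Given values:
  V = 1868.7 m^3
  A = 110.0 sabins
Formula: RT60 = 0.161 * V / A
Numerator: 0.161 * 1868.7 = 300.8607
RT60 = 300.8607 / 110.0 = 2.735

2.735 s


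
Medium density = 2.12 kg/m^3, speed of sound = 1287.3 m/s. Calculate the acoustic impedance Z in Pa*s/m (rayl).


Given values:
  rho = 2.12 kg/m^3
  c = 1287.3 m/s
Formula: Z = rho * c
Z = 2.12 * 1287.3
Z = 2729.08

2729.08 rayl


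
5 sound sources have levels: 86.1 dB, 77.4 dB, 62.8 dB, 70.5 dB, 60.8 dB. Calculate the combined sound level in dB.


Formula: L_total = 10 * log10( sum(10^(Li/10)) )
  Source 1: 10^(86.1/10) = 407380277.8041
  Source 2: 10^(77.4/10) = 54954087.3858
  Source 3: 10^(62.8/10) = 1905460.718
  Source 4: 10^(70.5/10) = 11220184.543
  Source 5: 10^(60.8/10) = 1202264.4346
Sum of linear values = 476662274.8855
L_total = 10 * log10(476662274.8855) = 86.78

86.78 dB


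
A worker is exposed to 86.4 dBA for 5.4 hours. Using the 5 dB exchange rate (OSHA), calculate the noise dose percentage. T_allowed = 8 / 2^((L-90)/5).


Given values:
  L = 86.4 dBA, T = 5.4 hours
Formula: T_allowed = 8 / 2^((L - 90) / 5)
Compute exponent: (86.4 - 90) / 5 = -0.72
Compute 2^(-0.72) = 0.607097
T_allowed = 8 / 0.607097 = 13.177466 hours
Dose = (T / T_allowed) * 100
Dose = (5.4 / 13.177466) * 100 = 40.98

40.98 %


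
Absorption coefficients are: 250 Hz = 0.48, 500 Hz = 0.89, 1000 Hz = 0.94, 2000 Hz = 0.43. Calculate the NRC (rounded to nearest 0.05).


Given values:
  a_250 = 0.48, a_500 = 0.89
  a_1000 = 0.94, a_2000 = 0.43
Formula: NRC = (a250 + a500 + a1000 + a2000) / 4
Sum = 0.48 + 0.89 + 0.94 + 0.43 = 2.74
NRC = 2.74 / 4 = 0.685
Rounded to nearest 0.05: 0.7

0.7


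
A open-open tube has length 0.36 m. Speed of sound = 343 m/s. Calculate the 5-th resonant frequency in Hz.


Given values:
  Tube type: open-open, L = 0.36 m, c = 343 m/s, n = 5
Formula: f_n = n * c / (2 * L)
Compute 2 * L = 2 * 0.36 = 0.72
f = 5 * 343 / 0.72
f = 2381.94

2381.94 Hz


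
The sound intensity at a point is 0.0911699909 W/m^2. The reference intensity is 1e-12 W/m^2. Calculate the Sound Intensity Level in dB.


Given values:
  I = 0.0911699909 W/m^2
  I_ref = 1e-12 W/m^2
Formula: SIL = 10 * log10(I / I_ref)
Compute ratio: I / I_ref = 91169990900
Compute log10: log10(91169990900) = 10.959852
Multiply: SIL = 10 * 10.959852 = 109.6

109.6 dB


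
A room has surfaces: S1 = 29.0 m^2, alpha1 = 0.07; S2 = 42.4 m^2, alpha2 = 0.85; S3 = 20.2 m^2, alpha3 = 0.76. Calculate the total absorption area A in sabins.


Given surfaces:
  Surface 1: 29.0 * 0.07 = 2.03
  Surface 2: 42.4 * 0.85 = 36.04
  Surface 3: 20.2 * 0.76 = 15.352
Formula: A = sum(Si * alpha_i)
A = 2.03 + 36.04 + 15.352
A = 53.42

53.42 sabins


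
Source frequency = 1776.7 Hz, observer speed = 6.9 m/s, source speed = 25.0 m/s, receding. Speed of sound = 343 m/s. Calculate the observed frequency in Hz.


Given values:
  f_s = 1776.7 Hz, v_o = 6.9 m/s, v_s = 25.0 m/s
  Direction: receding
Formula: f_o = f_s * (c - v_o) / (c + v_s)
Numerator: c - v_o = 343 - 6.9 = 336.1
Denominator: c + v_s = 343 + 25.0 = 368.0
f_o = 1776.7 * 336.1 / 368.0 = 1622.69

1622.69 Hz


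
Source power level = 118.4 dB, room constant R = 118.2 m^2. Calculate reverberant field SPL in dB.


Given values:
  Lw = 118.4 dB, R = 118.2 m^2
Formula: SPL = Lw + 10 * log10(4 / R)
Compute 4 / R = 4 / 118.2 = 0.033841
Compute 10 * log10(0.033841) = -14.7056
SPL = 118.4 + (-14.7056) = 103.69

103.69 dB


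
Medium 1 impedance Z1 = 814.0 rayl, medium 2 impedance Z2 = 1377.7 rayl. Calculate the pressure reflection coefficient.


Given values:
  Z1 = 814.0 rayl, Z2 = 1377.7 rayl
Formula: R = (Z2 - Z1) / (Z2 + Z1)
Numerator: Z2 - Z1 = 1377.7 - 814.0 = 563.7
Denominator: Z2 + Z1 = 1377.7 + 814.0 = 2191.7
R = 563.7 / 2191.7 = 0.2572

0.2572


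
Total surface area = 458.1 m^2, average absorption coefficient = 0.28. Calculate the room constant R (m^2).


Given values:
  S = 458.1 m^2, alpha = 0.28
Formula: R = S * alpha / (1 - alpha)
Numerator: 458.1 * 0.28 = 128.268
Denominator: 1 - 0.28 = 0.72
R = 128.268 / 0.72 = 178.15

178.15 m^2


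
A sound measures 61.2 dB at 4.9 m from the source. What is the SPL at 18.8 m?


Given values:
  SPL1 = 61.2 dB, r1 = 4.9 m, r2 = 18.8 m
Formula: SPL2 = SPL1 - 20 * log10(r2 / r1)
Compute ratio: r2 / r1 = 18.8 / 4.9 = 3.8367
Compute log10: log10(3.8367) = 0.583958
Compute drop: 20 * 0.583958 = 11.6792
SPL2 = 61.2 - 11.6792 = 49.52

49.52 dB


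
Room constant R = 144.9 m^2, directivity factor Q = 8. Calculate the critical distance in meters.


Given values:
  R = 144.9 m^2, Q = 8
Formula: d_c = 0.141 * sqrt(Q * R)
Compute Q * R = 8 * 144.9 = 1159.2
Compute sqrt(1159.2) = 34.047
d_c = 0.141 * 34.047 = 4.801

4.801 m


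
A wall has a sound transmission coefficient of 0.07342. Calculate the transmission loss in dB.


Given values:
  tau = 0.07342
Formula: TL = 10 * log10(1 / tau)
Compute 1 / tau = 1 / 0.07342 = 13.6203
Compute log10(13.6203) = 1.134187
TL = 10 * 1.134187 = 11.34

11.34 dB


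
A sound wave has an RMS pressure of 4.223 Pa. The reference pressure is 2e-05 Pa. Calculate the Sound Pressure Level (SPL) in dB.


Given values:
  p = 4.223 Pa
  p_ref = 2e-05 Pa
Formula: SPL = 20 * log10(p / p_ref)
Compute ratio: p / p_ref = 4.223 / 2e-05 = 211150
Compute log10: log10(211150) = 5.324591
Multiply: SPL = 20 * 5.324591 = 106.49

106.49 dB


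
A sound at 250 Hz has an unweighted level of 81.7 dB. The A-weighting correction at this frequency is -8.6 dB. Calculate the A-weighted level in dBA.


Given values:
  SPL = 81.7 dB
  A-weighting at 250 Hz = -8.6 dB
Formula: L_A = SPL + A_weight
L_A = 81.7 + (-8.6)
L_A = 73.1

73.1 dBA


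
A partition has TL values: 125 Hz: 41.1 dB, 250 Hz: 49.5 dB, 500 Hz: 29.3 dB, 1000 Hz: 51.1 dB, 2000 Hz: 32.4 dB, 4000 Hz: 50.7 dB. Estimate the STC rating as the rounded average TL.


Given TL values at each frequency:
  125 Hz: 41.1 dB
  250 Hz: 49.5 dB
  500 Hz: 29.3 dB
  1000 Hz: 51.1 dB
  2000 Hz: 32.4 dB
  4000 Hz: 50.7 dB
Formula: STC ~ round(average of TL values)
Sum = 41.1 + 49.5 + 29.3 + 51.1 + 32.4 + 50.7 = 254.1
Average = 254.1 / 6 = 42.35
Rounded: 42

42


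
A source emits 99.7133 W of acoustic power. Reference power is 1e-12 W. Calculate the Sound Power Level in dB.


Given values:
  W = 99.7133 W
  W_ref = 1e-12 W
Formula: SWL = 10 * log10(W / W_ref)
Compute ratio: W / W_ref = 99713300000000
Compute log10: log10(99713300000000) = 13.998753
Multiply: SWL = 10 * 13.998753 = 139.99

139.99 dB


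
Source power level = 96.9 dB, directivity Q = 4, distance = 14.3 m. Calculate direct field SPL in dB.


Given values:
  Lw = 96.9 dB, Q = 4, r = 14.3 m
Formula: SPL = Lw + 10 * log10(Q / (4 * pi * r^2))
Compute 4 * pi * r^2 = 4 * pi * 14.3^2 = 2569.6971
Compute Q / denom = 4 / 2569.6971 = 0.0015566
Compute 10 * log10(0.0015566) = -28.0782
SPL = 96.9 + (-28.0782) = 68.82

68.82 dB


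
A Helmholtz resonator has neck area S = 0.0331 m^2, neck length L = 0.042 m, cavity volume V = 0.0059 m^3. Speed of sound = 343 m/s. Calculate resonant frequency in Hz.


Given values:
  S = 0.0331 m^2, L = 0.042 m, V = 0.0059 m^3, c = 343 m/s
Formula: f = (c / (2*pi)) * sqrt(S / (V * L))
Compute V * L = 0.0059 * 0.042 = 0.0002478
Compute S / (V * L) = 0.0331 / 0.0002478 = 133.5755
Compute sqrt(133.5755) = 11.557487
Compute c / (2*pi) = 343 / 6.283185 = 54.590148
f = 54.590148 * 11.557487 = 630.92

630.92 Hz


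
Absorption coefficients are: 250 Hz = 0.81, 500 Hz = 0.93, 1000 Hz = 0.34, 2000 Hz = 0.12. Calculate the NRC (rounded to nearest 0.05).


Given values:
  a_250 = 0.81, a_500 = 0.93
  a_1000 = 0.34, a_2000 = 0.12
Formula: NRC = (a250 + a500 + a1000 + a2000) / 4
Sum = 0.81 + 0.93 + 0.34 + 0.12 = 2.2
NRC = 2.2 / 4 = 0.55
Rounded to nearest 0.05: 0.55

0.55


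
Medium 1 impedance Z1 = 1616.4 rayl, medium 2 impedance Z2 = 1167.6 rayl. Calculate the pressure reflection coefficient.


Given values:
  Z1 = 1616.4 rayl, Z2 = 1167.6 rayl
Formula: R = (Z2 - Z1) / (Z2 + Z1)
Numerator: Z2 - Z1 = 1167.6 - 1616.4 = -448.8
Denominator: Z2 + Z1 = 1167.6 + 1616.4 = 2784.0
R = -448.8 / 2784.0 = -0.1612

-0.1612


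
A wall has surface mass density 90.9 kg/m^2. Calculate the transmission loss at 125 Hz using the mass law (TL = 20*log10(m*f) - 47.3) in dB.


Given values:
  m = 90.9 kg/m^2, f = 125 Hz
Formula: TL = 20 * log10(m * f) - 47.3
Compute m * f = 90.9 * 125 = 11362.5
Compute log10(11362.5) = 4.055474
Compute 20 * 4.055474 = 81.1095
TL = 81.1095 - 47.3 = 33.81

33.81 dB


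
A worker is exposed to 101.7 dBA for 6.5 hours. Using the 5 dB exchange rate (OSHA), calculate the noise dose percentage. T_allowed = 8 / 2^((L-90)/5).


Given values:
  L = 101.7 dBA, T = 6.5 hours
Formula: T_allowed = 8 / 2^((L - 90) / 5)
Compute exponent: (101.7 - 90) / 5 = 2.34
Compute 2^(2.34) = 5.063026
T_allowed = 8 / 5.063026 = 1.580083 hours
Dose = (T / T_allowed) * 100
Dose = (6.5 / 1.580083) * 100 = 411.37

411.37 %


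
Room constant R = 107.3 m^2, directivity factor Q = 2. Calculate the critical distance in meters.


Given values:
  R = 107.3 m^2, Q = 2
Formula: d_c = 0.141 * sqrt(Q * R)
Compute Q * R = 2 * 107.3 = 214.6
Compute sqrt(214.6) = 14.6492
d_c = 0.141 * 14.6492 = 2.066

2.066 m


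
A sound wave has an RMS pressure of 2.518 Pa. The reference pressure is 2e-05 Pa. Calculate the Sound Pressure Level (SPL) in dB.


Given values:
  p = 2.518 Pa
  p_ref = 2e-05 Pa
Formula: SPL = 20 * log10(p / p_ref)
Compute ratio: p / p_ref = 2.518 / 2e-05 = 125900
Compute log10: log10(125900) = 5.100026
Multiply: SPL = 20 * 5.100026 = 102.0

102.0 dB


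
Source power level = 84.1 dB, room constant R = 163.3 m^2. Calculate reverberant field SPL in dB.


Given values:
  Lw = 84.1 dB, R = 163.3 m^2
Formula: SPL = Lw + 10 * log10(4 / R)
Compute 4 / R = 4 / 163.3 = 0.024495
Compute 10 * log10(0.024495) = -16.1092
SPL = 84.1 + (-16.1092) = 67.99

67.99 dB


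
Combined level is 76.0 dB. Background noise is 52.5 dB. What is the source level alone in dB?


Given values:
  L_total = 76.0 dB, L_bg = 52.5 dB
Formula: L_source = 10 * log10(10^(L_total/10) - 10^(L_bg/10))
Convert to linear:
  10^(76.0/10) = 39810717.0553
  10^(52.5/10) = 177827.941
Difference: 39810717.0553 - 177827.941 = 39632889.1143
L_source = 10 * log10(39632889.1143) = 75.98

75.98 dB


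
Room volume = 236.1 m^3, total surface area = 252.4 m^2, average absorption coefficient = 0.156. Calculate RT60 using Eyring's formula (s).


Given values:
  V = 236.1 m^3, S = 252.4 m^2, alpha = 0.156
Formula: RT60 = 0.161 * V / (-S * ln(1 - alpha))
Compute ln(1 - 0.156) = ln(0.844) = -0.169603
Denominator: -252.4 * -0.169603 = 42.8078
Numerator: 0.161 * 236.1 = 38.0121
RT60 = 38.0121 / 42.8078 = 0.888

0.888 s


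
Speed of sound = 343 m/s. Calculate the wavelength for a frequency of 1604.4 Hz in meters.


Given values:
  c = 343 m/s, f = 1604.4 Hz
Formula: lambda = c / f
lambda = 343 / 1604.4
lambda = 0.2138

0.2138 m


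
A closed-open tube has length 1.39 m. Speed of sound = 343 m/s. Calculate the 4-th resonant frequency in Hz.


Given values:
  Tube type: closed-open, L = 1.39 m, c = 343 m/s, n = 4
Formula: f_n = (2n - 1) * c / (4 * L)
Compute 2n - 1 = 2*4 - 1 = 7
Compute 4 * L = 4 * 1.39 = 5.56
f = 7 * 343 / 5.56
f = 431.83

431.83 Hz


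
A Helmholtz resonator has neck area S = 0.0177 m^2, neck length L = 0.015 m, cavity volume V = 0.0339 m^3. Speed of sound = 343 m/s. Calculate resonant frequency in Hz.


Given values:
  S = 0.0177 m^2, L = 0.015 m, V = 0.0339 m^3, c = 343 m/s
Formula: f = (c / (2*pi)) * sqrt(S / (V * L))
Compute V * L = 0.0339 * 0.015 = 0.0005085
Compute S / (V * L) = 0.0177 / 0.0005085 = 34.8083
Compute sqrt(34.8083) = 5.899856
Compute c / (2*pi) = 343 / 6.283185 = 54.590148
f = 54.590148 * 5.899856 = 322.07

322.07 Hz


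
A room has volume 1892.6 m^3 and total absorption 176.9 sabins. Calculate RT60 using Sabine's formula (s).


Given values:
  V = 1892.6 m^3
  A = 176.9 sabins
Formula: RT60 = 0.161 * V / A
Numerator: 0.161 * 1892.6 = 304.7086
RT60 = 304.7086 / 176.9 = 1.722

1.722 s


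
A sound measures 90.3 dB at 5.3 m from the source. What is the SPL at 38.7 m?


Given values:
  SPL1 = 90.3 dB, r1 = 5.3 m, r2 = 38.7 m
Formula: SPL2 = SPL1 - 20 * log10(r2 / r1)
Compute ratio: r2 / r1 = 38.7 / 5.3 = 7.3019
Compute log10: log10(7.3019) = 0.863436
Compute drop: 20 * 0.863436 = 17.2687
SPL2 = 90.3 - 17.2687 = 73.03

73.03 dB


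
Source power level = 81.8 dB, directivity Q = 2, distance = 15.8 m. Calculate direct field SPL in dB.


Given values:
  Lw = 81.8 dB, Q = 2, r = 15.8 m
Formula: SPL = Lw + 10 * log10(Q / (4 * pi * r^2))
Compute 4 * pi * r^2 = 4 * pi * 15.8^2 = 3137.0688
Compute Q / denom = 2 / 3137.0688 = 0.00063754
Compute 10 * log10(0.00063754) = -31.9549
SPL = 81.8 + (-31.9549) = 49.85

49.85 dB


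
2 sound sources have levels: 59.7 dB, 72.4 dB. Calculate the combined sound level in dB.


Formula: L_total = 10 * log10( sum(10^(Li/10)) )
  Source 1: 10^(59.7/10) = 933254.3008
  Source 2: 10^(72.4/10) = 17378008.2875
Sum of linear values = 18311262.5883
L_total = 10 * log10(18311262.5883) = 72.63

72.63 dB


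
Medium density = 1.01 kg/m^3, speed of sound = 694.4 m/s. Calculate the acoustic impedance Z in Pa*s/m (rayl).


Given values:
  rho = 1.01 kg/m^3
  c = 694.4 m/s
Formula: Z = rho * c
Z = 1.01 * 694.4
Z = 701.34

701.34 rayl


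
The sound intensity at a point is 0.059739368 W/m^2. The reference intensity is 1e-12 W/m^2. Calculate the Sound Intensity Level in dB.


Given values:
  I = 0.059739368 W/m^2
  I_ref = 1e-12 W/m^2
Formula: SIL = 10 * log10(I / I_ref)
Compute ratio: I / I_ref = 59739368000
Compute log10: log10(59739368000) = 10.776261
Multiply: SIL = 10 * 10.776261 = 107.76

107.76 dB


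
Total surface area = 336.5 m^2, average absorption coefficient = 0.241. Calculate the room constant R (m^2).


Given values:
  S = 336.5 m^2, alpha = 0.241
Formula: R = S * alpha / (1 - alpha)
Numerator: 336.5 * 0.241 = 81.0965
Denominator: 1 - 0.241 = 0.759
R = 81.0965 / 0.759 = 106.85

106.85 m^2


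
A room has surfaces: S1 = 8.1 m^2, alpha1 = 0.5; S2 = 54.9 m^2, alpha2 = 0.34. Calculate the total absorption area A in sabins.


Given surfaces:
  Surface 1: 8.1 * 0.5 = 4.05
  Surface 2: 54.9 * 0.34 = 18.666
Formula: A = sum(Si * alpha_i)
A = 4.05 + 18.666
A = 22.72

22.72 sabins


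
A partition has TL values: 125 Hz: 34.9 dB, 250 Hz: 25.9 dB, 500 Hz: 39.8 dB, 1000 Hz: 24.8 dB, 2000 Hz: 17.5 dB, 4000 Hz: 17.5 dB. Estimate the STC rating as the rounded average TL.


Given TL values at each frequency:
  125 Hz: 34.9 dB
  250 Hz: 25.9 dB
  500 Hz: 39.8 dB
  1000 Hz: 24.8 dB
  2000 Hz: 17.5 dB
  4000 Hz: 17.5 dB
Formula: STC ~ round(average of TL values)
Sum = 34.9 + 25.9 + 39.8 + 24.8 + 17.5 + 17.5 = 160.4
Average = 160.4 / 6 = 26.73
Rounded: 27

27


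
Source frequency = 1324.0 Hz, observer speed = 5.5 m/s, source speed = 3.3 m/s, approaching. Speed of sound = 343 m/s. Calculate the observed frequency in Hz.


Given values:
  f_s = 1324.0 Hz, v_o = 5.5 m/s, v_s = 3.3 m/s
  Direction: approaching
Formula: f_o = f_s * (c + v_o) / (c - v_s)
Numerator: c + v_o = 343 + 5.5 = 348.5
Denominator: c - v_s = 343 - 3.3 = 339.7
f_o = 1324.0 * 348.5 / 339.7 = 1358.3

1358.3 Hz


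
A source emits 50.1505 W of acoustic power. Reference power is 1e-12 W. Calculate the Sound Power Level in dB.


Given values:
  W = 50.1505 W
  W_ref = 1e-12 W
Formula: SWL = 10 * log10(W / W_ref)
Compute ratio: W / W_ref = 50150500000000
Compute log10: log10(50150500000000) = 13.700275
Multiply: SWL = 10 * 13.700275 = 137.0

137.0 dB


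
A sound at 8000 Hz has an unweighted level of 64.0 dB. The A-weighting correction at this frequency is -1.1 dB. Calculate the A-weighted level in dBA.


Given values:
  SPL = 64.0 dB
  A-weighting at 8000 Hz = -1.1 dB
Formula: L_A = SPL + A_weight
L_A = 64.0 + (-1.1)
L_A = 62.9

62.9 dBA


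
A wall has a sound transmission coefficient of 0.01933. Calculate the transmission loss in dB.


Given values:
  tau = 0.01933
Formula: TL = 10 * log10(1 / tau)
Compute 1 / tau = 1 / 0.01933 = 51.7331
Compute log10(51.7331) = 1.713769
TL = 10 * 1.713769 = 17.14

17.14 dB


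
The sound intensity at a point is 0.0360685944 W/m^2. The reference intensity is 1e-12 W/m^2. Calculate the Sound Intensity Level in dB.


Given values:
  I = 0.0360685944 W/m^2
  I_ref = 1e-12 W/m^2
Formula: SIL = 10 * log10(I / I_ref)
Compute ratio: I / I_ref = 36068594400
Compute log10: log10(36068594400) = 10.557129
Multiply: SIL = 10 * 10.557129 = 105.57

105.57 dB


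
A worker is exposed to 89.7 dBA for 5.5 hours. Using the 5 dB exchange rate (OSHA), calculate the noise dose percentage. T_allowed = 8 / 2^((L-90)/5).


Given values:
  L = 89.7 dBA, T = 5.5 hours
Formula: T_allowed = 8 / 2^((L - 90) / 5)
Compute exponent: (89.7 - 90) / 5 = -0.06
Compute 2^(-0.06) = 0.959264
T_allowed = 8 / 0.959264 = 8.339727 hours
Dose = (T / T_allowed) * 100
Dose = (5.5 / 8.339727) * 100 = 65.95

65.95 %


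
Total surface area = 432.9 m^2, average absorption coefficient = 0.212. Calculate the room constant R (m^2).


Given values:
  S = 432.9 m^2, alpha = 0.212
Formula: R = S * alpha / (1 - alpha)
Numerator: 432.9 * 0.212 = 91.7748
Denominator: 1 - 0.212 = 0.788
R = 91.7748 / 0.788 = 116.47

116.47 m^2


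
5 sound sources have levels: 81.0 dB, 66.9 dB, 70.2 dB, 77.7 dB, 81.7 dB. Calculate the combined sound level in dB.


Formula: L_total = 10 * log10( sum(10^(Li/10)) )
  Source 1: 10^(81.0/10) = 125892541.1794
  Source 2: 10^(66.9/10) = 4897788.1937
  Source 3: 10^(70.2/10) = 10471285.4805
  Source 4: 10^(77.7/10) = 58884365.5356
  Source 5: 10^(81.7/10) = 147910838.8168
Sum of linear values = 348056819.206
L_total = 10 * log10(348056819.206) = 85.42

85.42 dB


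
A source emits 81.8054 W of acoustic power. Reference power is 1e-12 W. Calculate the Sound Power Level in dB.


Given values:
  W = 81.8054 W
  W_ref = 1e-12 W
Formula: SWL = 10 * log10(W / W_ref)
Compute ratio: W / W_ref = 81805400000000
Compute log10: log10(81805400000000) = 13.912782
Multiply: SWL = 10 * 13.912782 = 139.13

139.13 dB


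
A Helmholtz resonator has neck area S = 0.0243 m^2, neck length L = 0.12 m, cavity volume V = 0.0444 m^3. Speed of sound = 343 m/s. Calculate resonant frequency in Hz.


Given values:
  S = 0.0243 m^2, L = 0.12 m, V = 0.0444 m^3, c = 343 m/s
Formula: f = (c / (2*pi)) * sqrt(S / (V * L))
Compute V * L = 0.0444 * 0.12 = 0.005328
Compute S / (V * L) = 0.0243 / 0.005328 = 4.5608
Compute sqrt(4.5608) = 2.135603
Compute c / (2*pi) = 343 / 6.283185 = 54.590148
f = 54.590148 * 2.135603 = 116.58

116.58 Hz


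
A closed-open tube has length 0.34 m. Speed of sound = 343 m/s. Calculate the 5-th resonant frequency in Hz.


Given values:
  Tube type: closed-open, L = 0.34 m, c = 343 m/s, n = 5
Formula: f_n = (2n - 1) * c / (4 * L)
Compute 2n - 1 = 2*5 - 1 = 9
Compute 4 * L = 4 * 0.34 = 1.36
f = 9 * 343 / 1.36
f = 2269.85

2269.85 Hz


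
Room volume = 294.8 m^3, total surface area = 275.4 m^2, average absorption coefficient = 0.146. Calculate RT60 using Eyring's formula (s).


Given values:
  V = 294.8 m^3, S = 275.4 m^2, alpha = 0.146
Formula: RT60 = 0.161 * V / (-S * ln(1 - alpha))
Compute ln(1 - 0.146) = ln(0.854) = -0.157824
Denominator: -275.4 * -0.157824 = 43.4647
Numerator: 0.161 * 294.8 = 47.4628
RT60 = 47.4628 / 43.4647 = 1.092

1.092 s


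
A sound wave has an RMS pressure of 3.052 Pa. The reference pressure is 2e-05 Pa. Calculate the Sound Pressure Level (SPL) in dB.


Given values:
  p = 3.052 Pa
  p_ref = 2e-05 Pa
Formula: SPL = 20 * log10(p / p_ref)
Compute ratio: p / p_ref = 3.052 / 2e-05 = 152600
Compute log10: log10(152600) = 5.183555
Multiply: SPL = 20 * 5.183555 = 103.67

103.67 dB


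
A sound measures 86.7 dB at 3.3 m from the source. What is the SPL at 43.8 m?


Given values:
  SPL1 = 86.7 dB, r1 = 3.3 m, r2 = 43.8 m
Formula: SPL2 = SPL1 - 20 * log10(r2 / r1)
Compute ratio: r2 / r1 = 43.8 / 3.3 = 13.2727
Compute log10: log10(13.2727) = 1.122959
Compute drop: 20 * 1.122959 = 22.4592
SPL2 = 86.7 - 22.4592 = 64.24

64.24 dB


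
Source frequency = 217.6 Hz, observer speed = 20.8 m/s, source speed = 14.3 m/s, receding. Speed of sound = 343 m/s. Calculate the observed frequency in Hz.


Given values:
  f_s = 217.6 Hz, v_o = 20.8 m/s, v_s = 14.3 m/s
  Direction: receding
Formula: f_o = f_s * (c - v_o) / (c + v_s)
Numerator: c - v_o = 343 - 20.8 = 322.2
Denominator: c + v_s = 343 + 14.3 = 357.3
f_o = 217.6 * 322.2 / 357.3 = 196.22

196.22 Hz


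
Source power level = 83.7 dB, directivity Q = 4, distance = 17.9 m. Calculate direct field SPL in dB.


Given values:
  Lw = 83.7 dB, Q = 4, r = 17.9 m
Formula: SPL = Lw + 10 * log10(Q / (4 * pi * r^2))
Compute 4 * pi * r^2 = 4 * pi * 17.9^2 = 4026.3908
Compute Q / denom = 4 / 4026.3908 = 0.00099345
Compute 10 * log10(0.00099345) = -30.0285
SPL = 83.7 + (-30.0285) = 53.67

53.67 dB


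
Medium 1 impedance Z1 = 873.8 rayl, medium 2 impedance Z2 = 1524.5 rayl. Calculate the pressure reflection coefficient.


Given values:
  Z1 = 873.8 rayl, Z2 = 1524.5 rayl
Formula: R = (Z2 - Z1) / (Z2 + Z1)
Numerator: Z2 - Z1 = 1524.5 - 873.8 = 650.7
Denominator: Z2 + Z1 = 1524.5 + 873.8 = 2398.3
R = 650.7 / 2398.3 = 0.2713

0.2713


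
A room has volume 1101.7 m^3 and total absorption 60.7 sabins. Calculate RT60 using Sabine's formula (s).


Given values:
  V = 1101.7 m^3
  A = 60.7 sabins
Formula: RT60 = 0.161 * V / A
Numerator: 0.161 * 1101.7 = 177.3737
RT60 = 177.3737 / 60.7 = 2.922

2.922 s


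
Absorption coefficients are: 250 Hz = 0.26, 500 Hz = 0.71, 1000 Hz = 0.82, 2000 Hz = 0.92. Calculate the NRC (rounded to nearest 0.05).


Given values:
  a_250 = 0.26, a_500 = 0.71
  a_1000 = 0.82, a_2000 = 0.92
Formula: NRC = (a250 + a500 + a1000 + a2000) / 4
Sum = 0.26 + 0.71 + 0.82 + 0.92 = 2.71
NRC = 2.71 / 4 = 0.6775
Rounded to nearest 0.05: 0.7

0.7


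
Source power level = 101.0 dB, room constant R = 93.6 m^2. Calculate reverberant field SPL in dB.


Given values:
  Lw = 101.0 dB, R = 93.6 m^2
Formula: SPL = Lw + 10 * log10(4 / R)
Compute 4 / R = 4 / 93.6 = 0.042735
Compute 10 * log10(0.042735) = -13.6922
SPL = 101.0 + (-13.6922) = 87.31

87.31 dB


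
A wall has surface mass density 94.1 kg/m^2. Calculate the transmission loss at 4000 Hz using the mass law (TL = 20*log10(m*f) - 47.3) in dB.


Given values:
  m = 94.1 kg/m^2, f = 4000 Hz
Formula: TL = 20 * log10(m * f) - 47.3
Compute m * f = 94.1 * 4000 = 376400.0
Compute log10(376400.0) = 5.57565
Compute 20 * 5.57565 = 111.513
TL = 111.513 - 47.3 = 64.21

64.21 dB


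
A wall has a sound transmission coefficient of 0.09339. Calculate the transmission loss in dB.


Given values:
  tau = 0.09339
Formula: TL = 10 * log10(1 / tau)
Compute 1 / tau = 1 / 0.09339 = 10.7078
Compute log10(10.7078) = 1.0297
TL = 10 * 1.0297 = 10.3

10.3 dB


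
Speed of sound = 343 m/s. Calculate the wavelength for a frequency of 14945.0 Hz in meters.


Given values:
  c = 343 m/s, f = 14945.0 Hz
Formula: lambda = c / f
lambda = 343 / 14945.0
lambda = 0.023

0.023 m


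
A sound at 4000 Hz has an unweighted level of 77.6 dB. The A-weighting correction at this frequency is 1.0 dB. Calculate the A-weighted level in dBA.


Given values:
  SPL = 77.6 dB
  A-weighting at 4000 Hz = 1.0 dB
Formula: L_A = SPL + A_weight
L_A = 77.6 + (1.0)
L_A = 78.6

78.6 dBA


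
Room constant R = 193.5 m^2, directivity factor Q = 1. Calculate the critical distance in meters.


Given values:
  R = 193.5 m^2, Q = 1
Formula: d_c = 0.141 * sqrt(Q * R)
Compute Q * R = 1 * 193.5 = 193.5
Compute sqrt(193.5) = 13.9104
d_c = 0.141 * 13.9104 = 1.961

1.961 m


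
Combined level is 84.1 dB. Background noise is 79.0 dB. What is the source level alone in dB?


Given values:
  L_total = 84.1 dB, L_bg = 79.0 dB
Formula: L_source = 10 * log10(10^(L_total/10) - 10^(L_bg/10))
Convert to linear:
  10^(84.1/10) = 257039578.2769
  10^(79.0/10) = 79432823.4724
Difference: 257039578.2769 - 79432823.4724 = 177606754.8045
L_source = 10 * log10(177606754.8045) = 82.49

82.49 dB


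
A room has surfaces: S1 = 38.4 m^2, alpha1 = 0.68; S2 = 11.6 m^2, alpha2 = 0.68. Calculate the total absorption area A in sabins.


Given surfaces:
  Surface 1: 38.4 * 0.68 = 26.112
  Surface 2: 11.6 * 0.68 = 7.888
Formula: A = sum(Si * alpha_i)
A = 26.112 + 7.888
A = 34.0

34.0 sabins


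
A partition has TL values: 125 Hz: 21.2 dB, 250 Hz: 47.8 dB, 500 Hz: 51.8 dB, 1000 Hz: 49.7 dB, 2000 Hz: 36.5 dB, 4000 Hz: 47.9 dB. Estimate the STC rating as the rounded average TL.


Given TL values at each frequency:
  125 Hz: 21.2 dB
  250 Hz: 47.8 dB
  500 Hz: 51.8 dB
  1000 Hz: 49.7 dB
  2000 Hz: 36.5 dB
  4000 Hz: 47.9 dB
Formula: STC ~ round(average of TL values)
Sum = 21.2 + 47.8 + 51.8 + 49.7 + 36.5 + 47.9 = 254.9
Average = 254.9 / 6 = 42.48
Rounded: 42

42


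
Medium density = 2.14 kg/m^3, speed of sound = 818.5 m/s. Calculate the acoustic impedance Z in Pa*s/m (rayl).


Given values:
  rho = 2.14 kg/m^3
  c = 818.5 m/s
Formula: Z = rho * c
Z = 2.14 * 818.5
Z = 1751.59

1751.59 rayl


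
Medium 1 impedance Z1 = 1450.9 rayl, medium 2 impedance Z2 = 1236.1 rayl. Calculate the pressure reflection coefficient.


Given values:
  Z1 = 1450.9 rayl, Z2 = 1236.1 rayl
Formula: R = (Z2 - Z1) / (Z2 + Z1)
Numerator: Z2 - Z1 = 1236.1 - 1450.9 = -214.8
Denominator: Z2 + Z1 = 1236.1 + 1450.9 = 2687.0
R = -214.8 / 2687.0 = -0.0799

-0.0799


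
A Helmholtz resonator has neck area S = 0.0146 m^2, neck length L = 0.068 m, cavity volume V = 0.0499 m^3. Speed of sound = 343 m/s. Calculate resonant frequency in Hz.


Given values:
  S = 0.0146 m^2, L = 0.068 m, V = 0.0499 m^3, c = 343 m/s
Formula: f = (c / (2*pi)) * sqrt(S / (V * L))
Compute V * L = 0.0499 * 0.068 = 0.0033932
Compute S / (V * L) = 0.0146 / 0.0033932 = 4.3027
Compute sqrt(4.3027) = 2.074295
Compute c / (2*pi) = 343 / 6.283185 = 54.590148
f = 54.590148 * 2.074295 = 113.24

113.24 Hz


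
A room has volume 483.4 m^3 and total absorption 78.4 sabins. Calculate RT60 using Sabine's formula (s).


Given values:
  V = 483.4 m^3
  A = 78.4 sabins
Formula: RT60 = 0.161 * V / A
Numerator: 0.161 * 483.4 = 77.8274
RT60 = 77.8274 / 78.4 = 0.993

0.993 s


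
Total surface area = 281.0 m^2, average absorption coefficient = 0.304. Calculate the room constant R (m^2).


Given values:
  S = 281.0 m^2, alpha = 0.304
Formula: R = S * alpha / (1 - alpha)
Numerator: 281.0 * 0.304 = 85.424
Denominator: 1 - 0.304 = 0.696
R = 85.424 / 0.696 = 122.74

122.74 m^2


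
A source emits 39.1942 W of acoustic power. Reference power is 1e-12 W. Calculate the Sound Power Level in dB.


Given values:
  W = 39.1942 W
  W_ref = 1e-12 W
Formula: SWL = 10 * log10(W / W_ref)
Compute ratio: W / W_ref = 39194200000000
Compute log10: log10(39194200000000) = 13.593222
Multiply: SWL = 10 * 13.593222 = 135.93

135.93 dB


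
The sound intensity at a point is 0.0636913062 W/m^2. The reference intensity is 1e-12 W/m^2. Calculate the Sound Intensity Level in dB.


Given values:
  I = 0.0636913062 W/m^2
  I_ref = 1e-12 W/m^2
Formula: SIL = 10 * log10(I / I_ref)
Compute ratio: I / I_ref = 63691306200
Compute log10: log10(63691306200) = 10.80408
Multiply: SIL = 10 * 10.80408 = 108.04

108.04 dB


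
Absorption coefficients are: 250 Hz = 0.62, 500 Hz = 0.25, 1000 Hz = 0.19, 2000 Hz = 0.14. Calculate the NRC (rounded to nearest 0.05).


Given values:
  a_250 = 0.62, a_500 = 0.25
  a_1000 = 0.19, a_2000 = 0.14
Formula: NRC = (a250 + a500 + a1000 + a2000) / 4
Sum = 0.62 + 0.25 + 0.19 + 0.14 = 1.2
NRC = 1.2 / 4 = 0.3
Rounded to nearest 0.05: 0.3

0.3


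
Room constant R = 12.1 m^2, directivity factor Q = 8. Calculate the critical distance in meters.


Given values:
  R = 12.1 m^2, Q = 8
Formula: d_c = 0.141 * sqrt(Q * R)
Compute Q * R = 8 * 12.1 = 96.8
Compute sqrt(96.8) = 9.8387
d_c = 0.141 * 9.8387 = 1.387

1.387 m


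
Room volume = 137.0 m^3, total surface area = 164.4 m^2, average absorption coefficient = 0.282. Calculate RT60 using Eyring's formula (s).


Given values:
  V = 137.0 m^3, S = 164.4 m^2, alpha = 0.282
Formula: RT60 = 0.161 * V / (-S * ln(1 - alpha))
Compute ln(1 - 0.282) = ln(0.718) = -0.331286
Denominator: -164.4 * -0.331286 = 54.4634
Numerator: 0.161 * 137.0 = 22.057
RT60 = 22.057 / 54.4634 = 0.405

0.405 s


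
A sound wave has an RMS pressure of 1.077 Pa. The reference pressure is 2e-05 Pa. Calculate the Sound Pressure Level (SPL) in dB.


Given values:
  p = 1.077 Pa
  p_ref = 2e-05 Pa
Formula: SPL = 20 * log10(p / p_ref)
Compute ratio: p / p_ref = 1.077 / 2e-05 = 53850
Compute log10: log10(53850) = 4.731186
Multiply: SPL = 20 * 4.731186 = 94.62

94.62 dB


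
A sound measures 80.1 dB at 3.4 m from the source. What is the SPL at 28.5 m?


Given values:
  SPL1 = 80.1 dB, r1 = 3.4 m, r2 = 28.5 m
Formula: SPL2 = SPL1 - 20 * log10(r2 / r1)
Compute ratio: r2 / r1 = 28.5 / 3.4 = 8.3824
Compute log10: log10(8.3824) = 0.923368
Compute drop: 20 * 0.923368 = 18.4674
SPL2 = 80.1 - 18.4674 = 61.63

61.63 dB


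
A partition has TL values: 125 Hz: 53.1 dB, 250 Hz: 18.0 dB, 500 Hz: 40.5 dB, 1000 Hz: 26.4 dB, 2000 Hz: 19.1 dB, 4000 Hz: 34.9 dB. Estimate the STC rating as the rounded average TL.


Given TL values at each frequency:
  125 Hz: 53.1 dB
  250 Hz: 18.0 dB
  500 Hz: 40.5 dB
  1000 Hz: 26.4 dB
  2000 Hz: 19.1 dB
  4000 Hz: 34.9 dB
Formula: STC ~ round(average of TL values)
Sum = 53.1 + 18.0 + 40.5 + 26.4 + 19.1 + 34.9 = 192.0
Average = 192.0 / 6 = 32.0
Rounded: 32

32


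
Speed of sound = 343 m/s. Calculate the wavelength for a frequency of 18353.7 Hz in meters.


Given values:
  c = 343 m/s, f = 18353.7 Hz
Formula: lambda = c / f
lambda = 343 / 18353.7
lambda = 0.0187

0.0187 m


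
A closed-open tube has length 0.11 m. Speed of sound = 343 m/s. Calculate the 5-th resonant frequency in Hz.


Given values:
  Tube type: closed-open, L = 0.11 m, c = 343 m/s, n = 5
Formula: f_n = (2n - 1) * c / (4 * L)
Compute 2n - 1 = 2*5 - 1 = 9
Compute 4 * L = 4 * 0.11 = 0.44
f = 9 * 343 / 0.44
f = 7015.91

7015.91 Hz


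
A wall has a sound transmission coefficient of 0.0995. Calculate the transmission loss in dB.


Given values:
  tau = 0.0995
Formula: TL = 10 * log10(1 / tau)
Compute 1 / tau = 1 / 0.0995 = 10.0503
Compute log10(10.0503) = 1.002179
TL = 10 * 1.002179 = 10.02

10.02 dB


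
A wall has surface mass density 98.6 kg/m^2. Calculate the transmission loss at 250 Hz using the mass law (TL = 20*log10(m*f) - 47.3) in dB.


Given values:
  m = 98.6 kg/m^2, f = 250 Hz
Formula: TL = 20 * log10(m * f) - 47.3
Compute m * f = 98.6 * 250 = 24650.0
Compute log10(24650.0) = 4.391817
Compute 20 * 4.391817 = 87.8363
TL = 87.8363 - 47.3 = 40.54

40.54 dB


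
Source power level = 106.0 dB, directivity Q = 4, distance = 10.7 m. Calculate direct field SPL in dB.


Given values:
  Lw = 106.0 dB, Q = 4, r = 10.7 m
Formula: SPL = Lw + 10 * log10(Q / (4 * pi * r^2))
Compute 4 * pi * r^2 = 4 * pi * 10.7^2 = 1438.7238
Compute Q / denom = 4 / 1438.7238 = 0.00278024
Compute 10 * log10(0.00278024) = -25.5592
SPL = 106.0 + (-25.5592) = 80.44

80.44 dB


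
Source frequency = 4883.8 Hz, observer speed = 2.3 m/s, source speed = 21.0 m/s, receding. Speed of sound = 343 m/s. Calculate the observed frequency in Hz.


Given values:
  f_s = 4883.8 Hz, v_o = 2.3 m/s, v_s = 21.0 m/s
  Direction: receding
Formula: f_o = f_s * (c - v_o) / (c + v_s)
Numerator: c - v_o = 343 - 2.3 = 340.7
Denominator: c + v_s = 343 + 21.0 = 364.0
f_o = 4883.8 * 340.7 / 364.0 = 4571.18

4571.18 Hz


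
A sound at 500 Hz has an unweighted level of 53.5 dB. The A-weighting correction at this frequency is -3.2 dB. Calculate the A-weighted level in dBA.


Given values:
  SPL = 53.5 dB
  A-weighting at 500 Hz = -3.2 dB
Formula: L_A = SPL + A_weight
L_A = 53.5 + (-3.2)
L_A = 50.3

50.3 dBA


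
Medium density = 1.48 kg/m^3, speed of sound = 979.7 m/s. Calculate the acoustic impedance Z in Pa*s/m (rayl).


Given values:
  rho = 1.48 kg/m^3
  c = 979.7 m/s
Formula: Z = rho * c
Z = 1.48 * 979.7
Z = 1449.96

1449.96 rayl


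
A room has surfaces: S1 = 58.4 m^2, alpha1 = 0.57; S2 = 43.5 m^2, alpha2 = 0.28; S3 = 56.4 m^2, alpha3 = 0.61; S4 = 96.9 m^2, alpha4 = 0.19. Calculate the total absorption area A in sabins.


Given surfaces:
  Surface 1: 58.4 * 0.57 = 33.288
  Surface 2: 43.5 * 0.28 = 12.18
  Surface 3: 56.4 * 0.61 = 34.404
  Surface 4: 96.9 * 0.19 = 18.411
Formula: A = sum(Si * alpha_i)
A = 33.288 + 12.18 + 34.404 + 18.411
A = 98.28

98.28 sabins


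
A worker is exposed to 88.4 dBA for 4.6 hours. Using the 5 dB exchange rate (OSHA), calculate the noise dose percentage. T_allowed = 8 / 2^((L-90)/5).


Given values:
  L = 88.4 dBA, T = 4.6 hours
Formula: T_allowed = 8 / 2^((L - 90) / 5)
Compute exponent: (88.4 - 90) / 5 = -0.32
Compute 2^(-0.32) = 0.80107
T_allowed = 8 / 0.80107 = 9.986643 hours
Dose = (T / T_allowed) * 100
Dose = (4.6 / 9.986643) * 100 = 46.06

46.06 %


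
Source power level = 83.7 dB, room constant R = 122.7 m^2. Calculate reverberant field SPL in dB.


Given values:
  Lw = 83.7 dB, R = 122.7 m^2
Formula: SPL = Lw + 10 * log10(4 / R)
Compute 4 / R = 4 / 122.7 = 0.0326
Compute 10 * log10(0.0326) = -14.8678
SPL = 83.7 + (-14.8678) = 68.83

68.83 dB


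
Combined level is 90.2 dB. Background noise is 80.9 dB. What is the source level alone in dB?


Given values:
  L_total = 90.2 dB, L_bg = 80.9 dB
Formula: L_source = 10 * log10(10^(L_total/10) - 10^(L_bg/10))
Convert to linear:
  10^(90.2/10) = 1047128548.0509
  10^(80.9/10) = 123026877.0812
Difference: 1047128548.0509 - 123026877.0812 = 924101670.9697
L_source = 10 * log10(924101670.9697) = 89.66

89.66 dB


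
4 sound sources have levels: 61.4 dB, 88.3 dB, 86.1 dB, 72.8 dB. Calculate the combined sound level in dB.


Formula: L_total = 10 * log10( sum(10^(Li/10)) )
  Source 1: 10^(61.4/10) = 1380384.2646
  Source 2: 10^(88.3/10) = 676082975.392
  Source 3: 10^(86.1/10) = 407380277.8041
  Source 4: 10^(72.8/10) = 19054607.1796
Sum of linear values = 1103898244.6403
L_total = 10 * log10(1103898244.6403) = 90.43

90.43 dB


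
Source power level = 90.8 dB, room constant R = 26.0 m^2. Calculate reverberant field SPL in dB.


Given values:
  Lw = 90.8 dB, R = 26.0 m^2
Formula: SPL = Lw + 10 * log10(4 / R)
Compute 4 / R = 4 / 26.0 = 0.153846
Compute 10 * log10(0.153846) = -8.1291
SPL = 90.8 + (-8.1291) = 82.67

82.67 dB


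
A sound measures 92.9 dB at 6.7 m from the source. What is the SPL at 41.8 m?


Given values:
  SPL1 = 92.9 dB, r1 = 6.7 m, r2 = 41.8 m
Formula: SPL2 = SPL1 - 20 * log10(r2 / r1)
Compute ratio: r2 / r1 = 41.8 / 6.7 = 6.2388
Compute log10: log10(6.2388) = 0.795101
Compute drop: 20 * 0.795101 = 15.902
SPL2 = 92.9 - 15.902 = 77.0

77.0 dB


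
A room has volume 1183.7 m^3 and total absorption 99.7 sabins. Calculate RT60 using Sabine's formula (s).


Given values:
  V = 1183.7 m^3
  A = 99.7 sabins
Formula: RT60 = 0.161 * V / A
Numerator: 0.161 * 1183.7 = 190.5757
RT60 = 190.5757 / 99.7 = 1.911

1.911 s


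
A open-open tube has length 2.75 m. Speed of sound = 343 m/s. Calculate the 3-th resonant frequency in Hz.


Given values:
  Tube type: open-open, L = 2.75 m, c = 343 m/s, n = 3
Formula: f_n = n * c / (2 * L)
Compute 2 * L = 2 * 2.75 = 5.5
f = 3 * 343 / 5.5
f = 187.09

187.09 Hz


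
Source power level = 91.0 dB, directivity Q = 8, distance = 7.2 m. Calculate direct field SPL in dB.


Given values:
  Lw = 91.0 dB, Q = 8, r = 7.2 m
Formula: SPL = Lw + 10 * log10(Q / (4 * pi * r^2))
Compute 4 * pi * r^2 = 4 * pi * 7.2^2 = 651.4407
Compute Q / denom = 8 / 651.4407 = 0.01228047
Compute 10 * log10(0.01228047) = -19.1079
SPL = 91.0 + (-19.1079) = 71.89

71.89 dB


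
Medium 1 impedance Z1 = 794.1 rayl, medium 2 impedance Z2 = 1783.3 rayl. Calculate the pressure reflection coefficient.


Given values:
  Z1 = 794.1 rayl, Z2 = 1783.3 rayl
Formula: R = (Z2 - Z1) / (Z2 + Z1)
Numerator: Z2 - Z1 = 1783.3 - 794.1 = 989.2
Denominator: Z2 + Z1 = 1783.3 + 794.1 = 2577.4
R = 989.2 / 2577.4 = 0.3838

0.3838


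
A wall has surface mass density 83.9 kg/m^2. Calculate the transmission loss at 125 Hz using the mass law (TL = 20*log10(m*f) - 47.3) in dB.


Given values:
  m = 83.9 kg/m^2, f = 125 Hz
Formula: TL = 20 * log10(m * f) - 47.3
Compute m * f = 83.9 * 125 = 10487.5
Compute log10(10487.5) = 4.020672
Compute 20 * 4.020672 = 80.4134
TL = 80.4134 - 47.3 = 33.11

33.11 dB


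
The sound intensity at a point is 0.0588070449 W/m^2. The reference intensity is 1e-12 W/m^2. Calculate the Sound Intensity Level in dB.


Given values:
  I = 0.0588070449 W/m^2
  I_ref = 1e-12 W/m^2
Formula: SIL = 10 * log10(I / I_ref)
Compute ratio: I / I_ref = 58807044900
Compute log10: log10(58807044900) = 10.769429
Multiply: SIL = 10 * 10.769429 = 107.69

107.69 dB


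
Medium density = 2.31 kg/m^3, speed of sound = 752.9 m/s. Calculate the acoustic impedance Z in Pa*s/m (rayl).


Given values:
  rho = 2.31 kg/m^3
  c = 752.9 m/s
Formula: Z = rho * c
Z = 2.31 * 752.9
Z = 1739.2

1739.2 rayl


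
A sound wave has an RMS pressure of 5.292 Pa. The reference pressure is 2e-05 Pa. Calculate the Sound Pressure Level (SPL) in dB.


Given values:
  p = 5.292 Pa
  p_ref = 2e-05 Pa
Formula: SPL = 20 * log10(p / p_ref)
Compute ratio: p / p_ref = 5.292 / 2e-05 = 264600
Compute log10: log10(264600) = 5.42259
Multiply: SPL = 20 * 5.42259 = 108.45

108.45 dB


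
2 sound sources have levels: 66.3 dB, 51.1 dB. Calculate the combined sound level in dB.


Formula: L_total = 10 * log10( sum(10^(Li/10)) )
  Source 1: 10^(66.3/10) = 4265795.188
  Source 2: 10^(51.1/10) = 128824.9552
Sum of linear values = 4394620.1432
L_total = 10 * log10(4394620.1432) = 66.43

66.43 dB


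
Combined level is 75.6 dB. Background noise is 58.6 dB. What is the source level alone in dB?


Given values:
  L_total = 75.6 dB, L_bg = 58.6 dB
Formula: L_source = 10 * log10(10^(L_total/10) - 10^(L_bg/10))
Convert to linear:
  10^(75.6/10) = 36307805.477
  10^(58.6/10) = 724435.9601
Difference: 36307805.477 - 724435.9601 = 35583369.5169
L_source = 10 * log10(35583369.5169) = 75.51

75.51 dB


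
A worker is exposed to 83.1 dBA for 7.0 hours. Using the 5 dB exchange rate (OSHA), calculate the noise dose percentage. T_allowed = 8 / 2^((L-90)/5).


Given values:
  L = 83.1 dBA, T = 7.0 hours
Formula: T_allowed = 8 / 2^((L - 90) / 5)
Compute exponent: (83.1 - 90) / 5 = -1.38
Compute 2^(-1.38) = 0.384219
T_allowed = 8 / 0.384219 = 20.821459 hours
Dose = (T / T_allowed) * 100
Dose = (7.0 / 20.821459) * 100 = 33.62

33.62 %
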